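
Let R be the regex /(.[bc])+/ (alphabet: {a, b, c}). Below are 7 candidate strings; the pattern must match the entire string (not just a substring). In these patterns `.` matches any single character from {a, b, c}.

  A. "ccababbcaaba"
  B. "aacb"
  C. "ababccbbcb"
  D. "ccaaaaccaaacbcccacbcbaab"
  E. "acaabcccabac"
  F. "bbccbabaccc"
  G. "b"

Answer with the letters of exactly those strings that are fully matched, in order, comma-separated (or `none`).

C

A → no match
B → no match
C → match
D → no match
E → no match
F → no match
G → no match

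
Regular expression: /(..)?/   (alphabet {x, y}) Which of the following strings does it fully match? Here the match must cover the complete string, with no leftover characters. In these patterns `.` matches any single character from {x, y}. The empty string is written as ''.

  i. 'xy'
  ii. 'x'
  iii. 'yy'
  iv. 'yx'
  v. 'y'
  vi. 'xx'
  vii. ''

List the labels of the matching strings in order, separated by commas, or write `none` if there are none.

i, iii, iv, vi, vii

i → match
ii → no match
iii → match
iv → match
v → no match
vi → match
vii → match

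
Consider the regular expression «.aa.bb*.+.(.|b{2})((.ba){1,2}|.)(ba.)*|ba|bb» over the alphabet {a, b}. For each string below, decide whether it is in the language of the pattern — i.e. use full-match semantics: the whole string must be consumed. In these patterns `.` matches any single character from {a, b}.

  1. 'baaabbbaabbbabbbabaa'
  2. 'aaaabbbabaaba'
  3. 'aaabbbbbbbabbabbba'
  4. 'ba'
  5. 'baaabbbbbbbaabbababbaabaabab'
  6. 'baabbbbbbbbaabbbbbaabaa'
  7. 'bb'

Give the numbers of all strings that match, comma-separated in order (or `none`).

1 → match
2 → match
3 → match
4. 'ba' → match
5 → match
6 → match
7. 'bb' → match

1, 2, 3, 4, 5, 6, 7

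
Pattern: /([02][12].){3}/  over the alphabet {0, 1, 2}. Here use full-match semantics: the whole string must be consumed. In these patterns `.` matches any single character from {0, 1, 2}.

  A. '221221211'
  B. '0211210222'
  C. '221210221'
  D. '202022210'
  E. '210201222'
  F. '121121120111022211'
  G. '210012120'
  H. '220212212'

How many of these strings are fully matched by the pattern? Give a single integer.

A → match
B → no match
C → match
D → no match
E → no match
F → no match
G → no match
H → match
Total matched: 3

3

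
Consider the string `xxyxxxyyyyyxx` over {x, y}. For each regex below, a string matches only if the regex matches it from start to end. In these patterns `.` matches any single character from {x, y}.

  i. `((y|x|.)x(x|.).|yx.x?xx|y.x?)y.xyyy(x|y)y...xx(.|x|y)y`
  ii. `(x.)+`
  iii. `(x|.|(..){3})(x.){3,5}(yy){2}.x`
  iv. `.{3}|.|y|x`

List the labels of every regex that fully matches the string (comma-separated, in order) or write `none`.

iii

i → no match — must end with `y`
ii → no match
iii → match
iv → no match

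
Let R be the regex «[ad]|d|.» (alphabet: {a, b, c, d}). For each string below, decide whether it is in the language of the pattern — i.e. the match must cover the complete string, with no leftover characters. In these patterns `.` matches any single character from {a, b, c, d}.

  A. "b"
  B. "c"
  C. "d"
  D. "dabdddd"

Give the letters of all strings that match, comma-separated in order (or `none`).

A, B, C

A → match
B → match
C → match
D → no match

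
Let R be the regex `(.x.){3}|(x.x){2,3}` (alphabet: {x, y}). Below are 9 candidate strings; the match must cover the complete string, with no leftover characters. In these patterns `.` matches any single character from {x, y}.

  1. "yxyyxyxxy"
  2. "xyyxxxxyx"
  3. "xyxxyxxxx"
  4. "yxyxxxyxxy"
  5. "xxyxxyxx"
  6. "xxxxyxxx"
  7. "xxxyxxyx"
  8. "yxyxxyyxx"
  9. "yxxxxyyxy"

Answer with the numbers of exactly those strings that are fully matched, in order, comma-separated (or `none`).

1, 3, 8, 9

1 → match
2 → no match
3 → match
4 → no match
5 → no match
6 → no match
7 → no match
8 → match
9 → match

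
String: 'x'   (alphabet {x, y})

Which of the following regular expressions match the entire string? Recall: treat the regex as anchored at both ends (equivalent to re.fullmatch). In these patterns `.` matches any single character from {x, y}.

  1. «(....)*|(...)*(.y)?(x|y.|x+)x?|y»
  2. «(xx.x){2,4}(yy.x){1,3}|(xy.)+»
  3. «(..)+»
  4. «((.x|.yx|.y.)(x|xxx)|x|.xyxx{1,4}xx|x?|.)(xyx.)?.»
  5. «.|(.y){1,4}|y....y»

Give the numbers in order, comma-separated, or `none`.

1 → match
2 → no match
3 → no match
4 → match
5 → match

1, 4, 5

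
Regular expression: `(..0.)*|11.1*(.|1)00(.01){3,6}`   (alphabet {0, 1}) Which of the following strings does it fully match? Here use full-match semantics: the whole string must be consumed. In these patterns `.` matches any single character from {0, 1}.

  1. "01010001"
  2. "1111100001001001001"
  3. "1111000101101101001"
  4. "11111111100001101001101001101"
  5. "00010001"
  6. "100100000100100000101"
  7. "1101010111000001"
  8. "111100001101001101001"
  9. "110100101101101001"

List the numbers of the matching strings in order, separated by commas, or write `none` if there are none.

1, 2, 3, 4, 5, 7, 8, 9

1 → match
2 → match
3 → match
4 → match
5 → match
6 → no match
7 → match
8 → match
9 → match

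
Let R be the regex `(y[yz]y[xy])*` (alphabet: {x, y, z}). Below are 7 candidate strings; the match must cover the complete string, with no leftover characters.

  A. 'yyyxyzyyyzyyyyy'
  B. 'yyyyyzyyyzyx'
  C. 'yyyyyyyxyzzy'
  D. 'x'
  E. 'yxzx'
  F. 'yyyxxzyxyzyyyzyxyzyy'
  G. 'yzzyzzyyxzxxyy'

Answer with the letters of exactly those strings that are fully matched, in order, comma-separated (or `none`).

A → no match
B. 'yyyyyzyyyzyx' → match
C. 'yyyyyyyxyzzy' → no match
D. 'x' → no match
E. 'yxzx' → no match
F → no match
G → no match

B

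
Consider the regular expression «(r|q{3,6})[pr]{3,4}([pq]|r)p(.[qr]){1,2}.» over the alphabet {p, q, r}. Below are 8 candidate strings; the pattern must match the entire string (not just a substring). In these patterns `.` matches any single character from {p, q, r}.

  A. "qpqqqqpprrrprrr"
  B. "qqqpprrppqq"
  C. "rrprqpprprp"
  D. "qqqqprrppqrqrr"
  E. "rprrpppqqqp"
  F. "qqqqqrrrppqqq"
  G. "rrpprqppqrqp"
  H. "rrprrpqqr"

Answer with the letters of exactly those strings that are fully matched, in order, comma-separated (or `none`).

B, C, D, E, F, G, H

A → no match
B → match
C → match
D → match
E → match
F → match
G → match
H → match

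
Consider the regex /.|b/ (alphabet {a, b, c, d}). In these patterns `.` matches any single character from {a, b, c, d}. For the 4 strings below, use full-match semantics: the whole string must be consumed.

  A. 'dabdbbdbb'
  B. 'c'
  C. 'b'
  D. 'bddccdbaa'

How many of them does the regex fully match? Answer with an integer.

A → no match
B → match
C → match
D → no match
Total matched: 2

2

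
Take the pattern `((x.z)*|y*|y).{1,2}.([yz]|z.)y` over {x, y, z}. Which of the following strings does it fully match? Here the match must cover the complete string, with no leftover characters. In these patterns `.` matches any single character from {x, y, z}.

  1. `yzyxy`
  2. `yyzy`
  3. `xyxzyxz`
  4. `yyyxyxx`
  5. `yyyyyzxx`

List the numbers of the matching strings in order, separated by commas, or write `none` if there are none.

1 → no match
2 → match
3 → no match — must end with `y`
4 → no match — must end with `y`
5 → no match — must end with `y`

2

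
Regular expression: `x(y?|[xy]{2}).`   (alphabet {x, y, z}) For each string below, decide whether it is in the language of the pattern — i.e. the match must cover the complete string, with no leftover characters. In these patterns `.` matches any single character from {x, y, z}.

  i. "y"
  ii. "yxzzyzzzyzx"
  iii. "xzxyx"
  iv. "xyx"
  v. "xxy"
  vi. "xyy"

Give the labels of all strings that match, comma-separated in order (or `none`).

iv, vi

i → no match — must start with "x"
ii → no match — must start with "x"
iii → no match
iv → match
v → no match
vi → match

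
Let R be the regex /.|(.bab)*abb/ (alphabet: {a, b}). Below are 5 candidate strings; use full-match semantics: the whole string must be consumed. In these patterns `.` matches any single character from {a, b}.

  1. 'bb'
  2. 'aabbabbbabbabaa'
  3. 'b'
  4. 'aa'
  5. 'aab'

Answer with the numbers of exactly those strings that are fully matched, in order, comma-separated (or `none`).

3

1 → no match
2 → no match
3 → match
4 → no match
5 → no match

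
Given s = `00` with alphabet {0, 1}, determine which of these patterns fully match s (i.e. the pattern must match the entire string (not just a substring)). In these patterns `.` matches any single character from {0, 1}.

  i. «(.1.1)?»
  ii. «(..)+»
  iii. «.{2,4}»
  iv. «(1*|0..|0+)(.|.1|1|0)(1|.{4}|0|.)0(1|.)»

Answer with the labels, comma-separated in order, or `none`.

i → no match
ii → match
iii → match
iv → no match

ii, iii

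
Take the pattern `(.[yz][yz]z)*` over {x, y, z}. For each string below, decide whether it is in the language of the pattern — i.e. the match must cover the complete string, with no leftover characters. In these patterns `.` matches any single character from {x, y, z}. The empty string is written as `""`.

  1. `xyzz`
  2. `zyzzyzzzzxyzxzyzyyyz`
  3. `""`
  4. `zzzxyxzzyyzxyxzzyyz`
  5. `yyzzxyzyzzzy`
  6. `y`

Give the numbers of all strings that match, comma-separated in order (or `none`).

1 → match
2 → no match
3 → match
4 → no match
5 → no match
6 → no match

1, 3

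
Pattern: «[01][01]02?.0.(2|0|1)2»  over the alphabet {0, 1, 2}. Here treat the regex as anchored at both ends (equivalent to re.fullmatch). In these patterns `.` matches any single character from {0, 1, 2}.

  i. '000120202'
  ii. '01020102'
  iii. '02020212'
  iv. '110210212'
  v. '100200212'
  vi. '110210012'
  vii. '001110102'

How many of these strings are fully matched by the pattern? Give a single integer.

4

i → no match
ii → match
iii → no match
iv → match
v → match
vi → match
vii → no match
Total matched: 4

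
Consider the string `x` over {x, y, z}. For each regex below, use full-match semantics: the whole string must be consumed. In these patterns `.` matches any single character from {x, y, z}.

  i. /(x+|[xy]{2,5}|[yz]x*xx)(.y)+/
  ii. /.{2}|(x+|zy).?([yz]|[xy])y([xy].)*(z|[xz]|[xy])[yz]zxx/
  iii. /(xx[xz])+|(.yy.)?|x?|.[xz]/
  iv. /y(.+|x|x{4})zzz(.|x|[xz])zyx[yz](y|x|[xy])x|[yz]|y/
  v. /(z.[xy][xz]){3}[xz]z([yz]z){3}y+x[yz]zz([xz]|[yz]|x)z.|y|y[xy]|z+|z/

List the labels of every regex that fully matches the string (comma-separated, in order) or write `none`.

i → no match — must end with `y`
ii → no match
iii → match
iv → no match
v → no match

iii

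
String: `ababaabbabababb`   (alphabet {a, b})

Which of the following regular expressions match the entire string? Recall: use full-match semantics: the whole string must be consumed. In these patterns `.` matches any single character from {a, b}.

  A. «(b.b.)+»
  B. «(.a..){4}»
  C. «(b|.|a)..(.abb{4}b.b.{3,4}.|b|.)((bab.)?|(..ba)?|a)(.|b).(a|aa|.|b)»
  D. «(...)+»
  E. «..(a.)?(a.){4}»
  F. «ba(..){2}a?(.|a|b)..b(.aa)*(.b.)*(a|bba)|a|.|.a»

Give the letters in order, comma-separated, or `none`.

A → no match — must start with `b`
B → no match
C → no match
D → match
E → no match
F → no match

D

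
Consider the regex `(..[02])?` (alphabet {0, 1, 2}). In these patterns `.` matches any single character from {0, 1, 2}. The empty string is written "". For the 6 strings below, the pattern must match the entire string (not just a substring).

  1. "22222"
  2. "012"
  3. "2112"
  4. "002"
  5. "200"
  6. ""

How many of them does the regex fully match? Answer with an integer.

4

1 → no match
2 → match
3 → no match
4 → match
5 → match
6 → match
Total matched: 4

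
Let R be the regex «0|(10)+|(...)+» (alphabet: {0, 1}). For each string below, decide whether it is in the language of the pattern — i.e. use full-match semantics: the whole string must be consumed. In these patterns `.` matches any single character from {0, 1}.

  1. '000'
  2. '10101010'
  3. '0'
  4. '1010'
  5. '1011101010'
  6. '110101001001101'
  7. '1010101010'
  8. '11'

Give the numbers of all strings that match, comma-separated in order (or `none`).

1, 2, 3, 4, 6, 7

1 → match
2 → match
3 → match
4 → match
5 → no match
6 → match
7 → match
8 → no match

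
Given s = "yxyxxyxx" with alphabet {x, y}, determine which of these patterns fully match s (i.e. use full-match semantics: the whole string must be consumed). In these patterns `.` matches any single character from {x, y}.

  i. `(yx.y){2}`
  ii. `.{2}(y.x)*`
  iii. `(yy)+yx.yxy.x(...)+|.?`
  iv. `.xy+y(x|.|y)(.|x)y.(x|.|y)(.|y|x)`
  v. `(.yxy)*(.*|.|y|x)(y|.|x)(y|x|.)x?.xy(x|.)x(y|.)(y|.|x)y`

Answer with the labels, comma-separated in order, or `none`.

ii

i → no match — must end with "y"
ii → match
iii → no match
iv → no match
v → no match — must end with "y"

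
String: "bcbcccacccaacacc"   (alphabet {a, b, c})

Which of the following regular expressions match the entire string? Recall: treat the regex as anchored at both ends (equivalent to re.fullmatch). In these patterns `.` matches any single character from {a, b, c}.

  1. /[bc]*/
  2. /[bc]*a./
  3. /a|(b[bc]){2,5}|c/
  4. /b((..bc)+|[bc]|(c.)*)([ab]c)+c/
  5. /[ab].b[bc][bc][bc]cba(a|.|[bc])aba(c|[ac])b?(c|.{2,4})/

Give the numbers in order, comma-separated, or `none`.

4

1 → no match
2 → no match
3 → no match
4 → match
5 → no match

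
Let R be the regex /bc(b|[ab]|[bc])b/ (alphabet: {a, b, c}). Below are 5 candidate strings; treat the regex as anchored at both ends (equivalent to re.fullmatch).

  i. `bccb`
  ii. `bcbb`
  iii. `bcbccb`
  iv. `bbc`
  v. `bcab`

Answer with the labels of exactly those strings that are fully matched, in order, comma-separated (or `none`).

i. `bccb` → match
ii. `bcbb` → match
iii. `bcbccb` → no match
iv. `bbc` → no match — must start with `bc`
v. `bcab` → match

i, ii, v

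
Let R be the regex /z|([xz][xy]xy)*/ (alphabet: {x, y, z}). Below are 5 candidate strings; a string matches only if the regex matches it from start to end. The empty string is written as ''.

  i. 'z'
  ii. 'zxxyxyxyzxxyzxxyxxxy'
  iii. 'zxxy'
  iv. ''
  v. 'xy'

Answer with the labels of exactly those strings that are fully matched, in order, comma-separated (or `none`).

i. 'z' → match
ii → match
iii. 'zxxy' → match
iv. '' → match
v. 'xy' → no match

i, ii, iii, iv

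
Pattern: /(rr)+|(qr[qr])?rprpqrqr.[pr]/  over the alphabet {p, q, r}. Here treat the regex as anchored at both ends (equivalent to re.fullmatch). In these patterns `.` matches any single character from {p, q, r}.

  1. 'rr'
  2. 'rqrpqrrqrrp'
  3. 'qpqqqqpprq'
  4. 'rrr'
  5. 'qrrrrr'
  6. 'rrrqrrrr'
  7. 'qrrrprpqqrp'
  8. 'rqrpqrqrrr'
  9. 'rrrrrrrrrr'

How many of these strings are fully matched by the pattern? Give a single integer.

1 → match
2 → no match
3 → no match
4 → no match
5 → no match
6 → no match
7 → no match
8 → no match
9 → match
Total matched: 2

2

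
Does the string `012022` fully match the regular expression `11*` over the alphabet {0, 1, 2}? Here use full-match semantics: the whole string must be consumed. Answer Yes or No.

Every match must start with `1`, but `012022` does not.

No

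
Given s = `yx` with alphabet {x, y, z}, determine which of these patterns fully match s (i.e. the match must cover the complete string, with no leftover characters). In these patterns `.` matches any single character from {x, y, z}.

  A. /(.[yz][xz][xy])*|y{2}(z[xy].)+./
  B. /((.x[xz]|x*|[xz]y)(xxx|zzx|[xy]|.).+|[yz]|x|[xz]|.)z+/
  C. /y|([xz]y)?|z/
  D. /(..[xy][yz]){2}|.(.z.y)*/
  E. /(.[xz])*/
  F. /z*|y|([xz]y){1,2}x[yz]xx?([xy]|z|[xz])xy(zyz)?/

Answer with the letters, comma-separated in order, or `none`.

A → no match
B → no match — must end with `z`
C → no match
D → no match
E → match
F → no match

E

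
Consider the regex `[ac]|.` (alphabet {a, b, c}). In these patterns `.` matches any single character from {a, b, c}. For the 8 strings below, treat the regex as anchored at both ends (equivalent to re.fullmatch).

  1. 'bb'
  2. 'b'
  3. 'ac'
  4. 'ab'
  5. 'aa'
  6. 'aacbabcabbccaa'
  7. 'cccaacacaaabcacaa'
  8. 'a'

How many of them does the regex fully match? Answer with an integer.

2

1. 'bb' → no match
2. 'b' → match
3. 'ac' → no match
4. 'ab' → no match
5. 'aa' → no match
6 → no match
7 → no match
8. 'a' → match
Total matched: 2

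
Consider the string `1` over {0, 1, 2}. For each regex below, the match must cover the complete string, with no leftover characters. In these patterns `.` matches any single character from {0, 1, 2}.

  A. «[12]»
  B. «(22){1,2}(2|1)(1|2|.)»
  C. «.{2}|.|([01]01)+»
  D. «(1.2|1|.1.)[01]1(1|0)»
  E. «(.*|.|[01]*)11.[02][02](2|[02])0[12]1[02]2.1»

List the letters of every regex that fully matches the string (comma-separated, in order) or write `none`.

A → match
B → no match — must start with `22`
C → match
D → no match
E → no match

A, C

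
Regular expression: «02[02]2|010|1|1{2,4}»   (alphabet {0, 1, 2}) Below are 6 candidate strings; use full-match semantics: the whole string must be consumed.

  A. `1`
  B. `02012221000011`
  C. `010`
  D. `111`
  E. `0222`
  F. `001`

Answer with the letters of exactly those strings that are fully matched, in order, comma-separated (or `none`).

A → match
B → no match
C → match
D → match
E → match
F → no match

A, C, D, E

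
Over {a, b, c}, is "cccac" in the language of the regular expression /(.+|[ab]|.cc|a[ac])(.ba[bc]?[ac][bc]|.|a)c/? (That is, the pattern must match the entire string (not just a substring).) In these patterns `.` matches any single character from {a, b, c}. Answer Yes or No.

Yes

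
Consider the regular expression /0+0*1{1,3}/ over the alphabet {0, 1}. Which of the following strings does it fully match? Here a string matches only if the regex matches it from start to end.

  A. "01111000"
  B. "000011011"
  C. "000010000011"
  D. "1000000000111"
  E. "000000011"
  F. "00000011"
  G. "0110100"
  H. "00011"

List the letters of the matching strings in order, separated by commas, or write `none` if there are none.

A → no match — must end with "1"
B → no match
C → no match
D → no match — must start with "0"
E → match
F → match
G → no match — must end with "1"
H → match

E, F, H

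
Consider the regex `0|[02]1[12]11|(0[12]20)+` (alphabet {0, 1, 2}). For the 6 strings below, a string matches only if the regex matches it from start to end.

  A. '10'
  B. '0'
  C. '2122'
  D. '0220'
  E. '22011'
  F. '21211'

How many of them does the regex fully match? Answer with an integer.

3

A. '10' → no match
B. '0' → match
C. '2122' → no match
D. '0220' → match
E. '22011' → no match
F. '21211' → match
Total matched: 3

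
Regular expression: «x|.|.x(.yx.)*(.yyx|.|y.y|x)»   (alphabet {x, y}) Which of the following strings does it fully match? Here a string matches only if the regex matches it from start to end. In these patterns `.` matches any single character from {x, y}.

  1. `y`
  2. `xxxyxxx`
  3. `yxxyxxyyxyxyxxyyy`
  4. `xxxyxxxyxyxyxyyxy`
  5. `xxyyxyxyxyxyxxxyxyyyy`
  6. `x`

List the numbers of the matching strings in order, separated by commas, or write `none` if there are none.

1, 2, 3, 4, 5, 6

1. `y` → match
2. `xxxyxxx` → match
3 → match
4 → match
5 → match
6. `x` → match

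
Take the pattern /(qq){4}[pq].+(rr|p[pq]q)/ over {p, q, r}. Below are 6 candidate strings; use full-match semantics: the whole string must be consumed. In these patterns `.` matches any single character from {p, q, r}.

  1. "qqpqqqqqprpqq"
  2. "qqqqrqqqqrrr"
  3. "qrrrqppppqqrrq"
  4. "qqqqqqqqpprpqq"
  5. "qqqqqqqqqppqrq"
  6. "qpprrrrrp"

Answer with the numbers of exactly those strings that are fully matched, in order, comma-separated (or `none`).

4

1 → no match
2 → no match
3 → no match — must start with "qq"
4 → match
5 → no match
6 → no match — must start with "qq"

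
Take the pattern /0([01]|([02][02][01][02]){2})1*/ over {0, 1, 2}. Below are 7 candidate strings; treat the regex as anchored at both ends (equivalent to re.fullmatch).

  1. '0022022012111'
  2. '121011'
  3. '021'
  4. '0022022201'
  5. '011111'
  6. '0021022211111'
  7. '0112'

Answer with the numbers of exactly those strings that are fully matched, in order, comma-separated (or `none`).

5

1 → no match
2 → no match — must start with '0'
3 → no match
4 → no match
5 → match
6 → no match
7 → no match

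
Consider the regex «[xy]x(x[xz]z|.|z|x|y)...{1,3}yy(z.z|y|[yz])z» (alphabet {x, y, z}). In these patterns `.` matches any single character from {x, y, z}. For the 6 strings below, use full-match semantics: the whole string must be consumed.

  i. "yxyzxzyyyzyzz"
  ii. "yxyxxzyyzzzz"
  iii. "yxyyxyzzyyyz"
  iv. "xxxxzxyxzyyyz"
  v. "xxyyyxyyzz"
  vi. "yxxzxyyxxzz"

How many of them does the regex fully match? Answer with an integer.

i → match
ii → match
iii → match
iv → match
v → match
vi → no match
Total matched: 5

5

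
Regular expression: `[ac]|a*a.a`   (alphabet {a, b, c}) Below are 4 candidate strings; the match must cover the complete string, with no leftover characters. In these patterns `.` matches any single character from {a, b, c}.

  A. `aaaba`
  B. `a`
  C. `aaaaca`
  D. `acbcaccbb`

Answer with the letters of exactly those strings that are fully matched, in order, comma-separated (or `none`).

A, B, C

A → match
B → match
C → match
D → no match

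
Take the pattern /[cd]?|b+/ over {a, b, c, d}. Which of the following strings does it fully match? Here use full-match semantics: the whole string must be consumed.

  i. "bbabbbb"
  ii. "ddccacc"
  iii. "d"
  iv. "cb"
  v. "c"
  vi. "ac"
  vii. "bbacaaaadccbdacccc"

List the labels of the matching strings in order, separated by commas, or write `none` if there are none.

iii, v

i → no match
ii → no match
iii → match
iv → no match
v → match
vi → no match
vii → no match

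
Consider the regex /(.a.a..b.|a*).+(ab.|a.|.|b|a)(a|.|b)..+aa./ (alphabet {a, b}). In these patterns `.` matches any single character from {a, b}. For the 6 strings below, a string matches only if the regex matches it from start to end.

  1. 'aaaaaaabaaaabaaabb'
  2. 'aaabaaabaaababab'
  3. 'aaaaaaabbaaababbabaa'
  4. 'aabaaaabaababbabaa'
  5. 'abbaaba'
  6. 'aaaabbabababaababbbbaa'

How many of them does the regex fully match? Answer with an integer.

1 → no match
2 → no match
3 → no match
4 → no match
5. 'abbaaba' → no match
6 → no match
Total matched: 0

0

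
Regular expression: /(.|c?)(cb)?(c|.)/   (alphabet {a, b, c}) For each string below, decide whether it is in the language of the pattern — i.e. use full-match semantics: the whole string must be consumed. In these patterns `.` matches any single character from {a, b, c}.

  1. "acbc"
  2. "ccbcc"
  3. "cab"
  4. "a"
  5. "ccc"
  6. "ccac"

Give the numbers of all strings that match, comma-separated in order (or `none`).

1 → match
2 → no match
3 → no match
4 → match
5 → no match
6 → no match

1, 4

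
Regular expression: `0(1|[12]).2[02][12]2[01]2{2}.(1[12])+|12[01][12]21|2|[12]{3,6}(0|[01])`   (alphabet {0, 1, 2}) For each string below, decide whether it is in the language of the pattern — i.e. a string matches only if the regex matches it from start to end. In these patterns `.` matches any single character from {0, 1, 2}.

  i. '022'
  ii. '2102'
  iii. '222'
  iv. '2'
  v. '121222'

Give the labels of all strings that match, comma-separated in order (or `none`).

iv

i → no match
ii → no match
iii → no match
iv → match
v → no match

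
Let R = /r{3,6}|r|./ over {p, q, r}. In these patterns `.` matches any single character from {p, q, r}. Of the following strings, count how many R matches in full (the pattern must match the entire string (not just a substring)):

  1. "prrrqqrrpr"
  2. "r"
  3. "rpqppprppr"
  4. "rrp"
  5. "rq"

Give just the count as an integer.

1 → no match
2 → match
3 → no match
4 → no match
5 → no match
Total matched: 1

1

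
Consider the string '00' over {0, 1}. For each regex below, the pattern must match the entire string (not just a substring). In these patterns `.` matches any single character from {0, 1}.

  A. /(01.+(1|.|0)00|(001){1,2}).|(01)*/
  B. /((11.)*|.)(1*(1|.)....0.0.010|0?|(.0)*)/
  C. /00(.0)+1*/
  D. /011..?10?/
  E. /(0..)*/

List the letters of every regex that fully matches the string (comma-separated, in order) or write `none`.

A → no match
B → match
C → no match
D → no match — must start with '011'
E → no match

B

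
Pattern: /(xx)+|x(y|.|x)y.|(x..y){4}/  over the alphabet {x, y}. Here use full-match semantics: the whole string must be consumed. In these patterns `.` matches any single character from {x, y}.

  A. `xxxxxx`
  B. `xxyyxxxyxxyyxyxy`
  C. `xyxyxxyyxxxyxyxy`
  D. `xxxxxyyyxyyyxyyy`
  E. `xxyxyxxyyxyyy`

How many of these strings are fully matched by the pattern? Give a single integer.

A. `xxxxxx` → match
B → match
C → match
D → no match
E → no match
Total matched: 3

3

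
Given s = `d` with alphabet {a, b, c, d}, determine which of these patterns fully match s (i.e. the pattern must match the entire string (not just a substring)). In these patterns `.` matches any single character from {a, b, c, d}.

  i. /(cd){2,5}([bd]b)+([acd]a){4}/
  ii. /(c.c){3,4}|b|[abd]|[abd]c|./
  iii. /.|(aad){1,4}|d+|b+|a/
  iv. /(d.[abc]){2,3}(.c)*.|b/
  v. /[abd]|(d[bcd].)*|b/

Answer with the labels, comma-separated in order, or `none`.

ii, iii, v

i → no match — must start with `cd`
ii → match
iii → match
iv → no match
v → match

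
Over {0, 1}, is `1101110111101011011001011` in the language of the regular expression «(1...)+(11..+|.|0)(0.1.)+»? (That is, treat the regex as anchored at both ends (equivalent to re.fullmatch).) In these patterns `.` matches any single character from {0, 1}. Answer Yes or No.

No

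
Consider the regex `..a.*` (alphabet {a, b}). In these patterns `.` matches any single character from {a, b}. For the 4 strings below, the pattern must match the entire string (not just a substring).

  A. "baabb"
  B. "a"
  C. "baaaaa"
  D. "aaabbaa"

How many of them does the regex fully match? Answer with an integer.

3

A → match
B → no match
C → match
D → match
Total matched: 3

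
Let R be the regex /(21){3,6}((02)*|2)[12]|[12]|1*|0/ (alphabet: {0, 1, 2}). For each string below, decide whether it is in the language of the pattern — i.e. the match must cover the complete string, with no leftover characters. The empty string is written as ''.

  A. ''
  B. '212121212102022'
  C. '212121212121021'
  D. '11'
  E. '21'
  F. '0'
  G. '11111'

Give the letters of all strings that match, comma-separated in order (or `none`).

A, B, C, D, F, G

A → match
B → match
C → match
D → match
E → no match
F → match
G → match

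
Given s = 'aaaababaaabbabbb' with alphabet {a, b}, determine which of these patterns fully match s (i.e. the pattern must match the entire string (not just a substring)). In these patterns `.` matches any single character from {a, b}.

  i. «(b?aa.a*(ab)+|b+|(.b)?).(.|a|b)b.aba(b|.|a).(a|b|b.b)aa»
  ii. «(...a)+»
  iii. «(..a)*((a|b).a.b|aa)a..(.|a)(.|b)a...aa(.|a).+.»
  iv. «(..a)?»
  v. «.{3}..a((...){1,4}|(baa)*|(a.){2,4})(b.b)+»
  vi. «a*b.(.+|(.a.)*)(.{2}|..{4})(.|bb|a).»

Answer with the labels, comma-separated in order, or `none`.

vi

i → no match — must end with 'aa'
ii → no match — must end with 'a'
iii → no match
iv → no match
v → no match
vi → match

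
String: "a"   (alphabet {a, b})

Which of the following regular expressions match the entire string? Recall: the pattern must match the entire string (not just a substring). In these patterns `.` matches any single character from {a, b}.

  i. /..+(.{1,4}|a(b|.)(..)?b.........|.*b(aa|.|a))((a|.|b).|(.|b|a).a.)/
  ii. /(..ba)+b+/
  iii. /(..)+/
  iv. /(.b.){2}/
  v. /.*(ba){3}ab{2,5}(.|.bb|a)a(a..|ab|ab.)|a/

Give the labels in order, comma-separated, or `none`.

i → no match
ii → no match — must end with "b"
iii → no match
iv → no match
v → match

v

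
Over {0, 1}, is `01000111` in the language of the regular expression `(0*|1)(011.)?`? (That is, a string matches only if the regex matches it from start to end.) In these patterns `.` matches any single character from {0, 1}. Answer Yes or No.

No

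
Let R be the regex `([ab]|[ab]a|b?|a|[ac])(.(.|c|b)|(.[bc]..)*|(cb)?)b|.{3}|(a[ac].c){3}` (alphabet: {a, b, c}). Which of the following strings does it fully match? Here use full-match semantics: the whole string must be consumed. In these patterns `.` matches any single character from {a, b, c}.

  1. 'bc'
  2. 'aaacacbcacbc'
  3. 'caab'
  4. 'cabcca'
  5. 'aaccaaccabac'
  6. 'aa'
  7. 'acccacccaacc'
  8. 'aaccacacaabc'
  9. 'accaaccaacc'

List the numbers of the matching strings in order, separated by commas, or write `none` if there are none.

2, 3, 7, 8

1. 'bc' → no match
2. 'aaacacbcacbc' → match
3. 'caab' → match
4. 'cabcca' → no match
5. 'aaccaaccabac' → no match
6. 'aa' → no match
7. 'acccacccaacc' → match
8. 'aaccacacaabc' → match
9. 'accaaccaacc' → no match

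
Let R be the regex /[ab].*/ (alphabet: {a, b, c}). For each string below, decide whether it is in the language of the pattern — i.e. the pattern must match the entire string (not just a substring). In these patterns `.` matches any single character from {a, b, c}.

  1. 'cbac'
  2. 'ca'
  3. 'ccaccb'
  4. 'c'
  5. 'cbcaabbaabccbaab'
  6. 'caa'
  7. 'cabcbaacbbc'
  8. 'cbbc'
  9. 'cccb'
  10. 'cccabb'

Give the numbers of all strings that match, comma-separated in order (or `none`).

none

1 → no match
2 → no match
3 → no match
4 → no match
5 → no match
6 → no match
7 → no match
8 → no match
9 → no match
10 → no match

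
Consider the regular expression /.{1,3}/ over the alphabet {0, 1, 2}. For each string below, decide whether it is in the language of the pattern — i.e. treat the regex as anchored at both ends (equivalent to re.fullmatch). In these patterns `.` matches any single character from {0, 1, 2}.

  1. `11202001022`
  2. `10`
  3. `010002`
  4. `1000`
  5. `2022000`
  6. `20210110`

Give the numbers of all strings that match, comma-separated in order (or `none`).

2

1. `11202001022` → no match
2. `10` → match
3. `010002` → no match
4. `1000` → no match
5. `2022000` → no match
6. `20210110` → no match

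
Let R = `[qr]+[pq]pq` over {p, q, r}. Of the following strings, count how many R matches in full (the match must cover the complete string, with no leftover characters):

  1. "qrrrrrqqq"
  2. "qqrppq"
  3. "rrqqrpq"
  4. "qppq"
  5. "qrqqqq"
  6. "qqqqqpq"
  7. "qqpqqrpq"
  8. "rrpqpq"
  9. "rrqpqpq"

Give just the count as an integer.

1. "qrrrrrqqq" → no match — must end with "pq"
2. "qqrppq" → match
3. "rrqqrpq" → no match
4. "qppq" → match
5. "qrqqqq" → no match — must end with "pq"
6. "qqqqqpq" → match
7. "qqpqqrpq" → no match
8. "rrpqpq" → no match
9. "rrqpqpq" → no match
Total matched: 3

3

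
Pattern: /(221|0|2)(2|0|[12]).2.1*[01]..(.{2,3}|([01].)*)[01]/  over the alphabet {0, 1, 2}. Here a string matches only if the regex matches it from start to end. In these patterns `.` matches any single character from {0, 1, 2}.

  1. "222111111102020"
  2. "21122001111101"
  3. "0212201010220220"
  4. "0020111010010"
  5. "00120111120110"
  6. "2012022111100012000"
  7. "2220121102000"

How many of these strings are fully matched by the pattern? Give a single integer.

1 → no match
2 → no match
3 → no match
4 → no match
5 → match
6 → no match
7 → no match
Total matched: 1

1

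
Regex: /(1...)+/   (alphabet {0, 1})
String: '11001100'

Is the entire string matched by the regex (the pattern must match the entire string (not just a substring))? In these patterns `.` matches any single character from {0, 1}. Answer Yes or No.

Yes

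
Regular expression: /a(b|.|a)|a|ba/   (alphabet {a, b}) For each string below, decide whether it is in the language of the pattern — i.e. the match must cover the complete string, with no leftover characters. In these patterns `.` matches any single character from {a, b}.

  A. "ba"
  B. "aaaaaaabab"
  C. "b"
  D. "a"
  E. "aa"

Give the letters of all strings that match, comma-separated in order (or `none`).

A → match
B → no match
C → no match
D → match
E → match

A, D, E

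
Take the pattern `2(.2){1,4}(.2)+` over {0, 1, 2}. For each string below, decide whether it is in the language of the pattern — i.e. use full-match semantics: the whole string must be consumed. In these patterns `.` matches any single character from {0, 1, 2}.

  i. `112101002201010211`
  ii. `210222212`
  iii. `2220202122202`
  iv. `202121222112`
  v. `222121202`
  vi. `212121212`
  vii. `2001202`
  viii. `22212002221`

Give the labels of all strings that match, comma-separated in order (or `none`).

iii, v, vi

i → no match — must start with `2`
ii → no match
iii → match
iv → no match
v → match
vi → match
vii → no match
viii → no match — must end with `2`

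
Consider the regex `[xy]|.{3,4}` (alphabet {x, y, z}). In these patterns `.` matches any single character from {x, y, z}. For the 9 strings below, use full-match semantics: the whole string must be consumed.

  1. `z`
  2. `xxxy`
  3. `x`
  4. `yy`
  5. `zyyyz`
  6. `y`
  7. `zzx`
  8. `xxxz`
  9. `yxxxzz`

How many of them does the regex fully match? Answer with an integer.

5

1 → no match
2 → match
3 → match
4 → no match
5 → no match
6 → match
7 → match
8 → match
9 → no match
Total matched: 5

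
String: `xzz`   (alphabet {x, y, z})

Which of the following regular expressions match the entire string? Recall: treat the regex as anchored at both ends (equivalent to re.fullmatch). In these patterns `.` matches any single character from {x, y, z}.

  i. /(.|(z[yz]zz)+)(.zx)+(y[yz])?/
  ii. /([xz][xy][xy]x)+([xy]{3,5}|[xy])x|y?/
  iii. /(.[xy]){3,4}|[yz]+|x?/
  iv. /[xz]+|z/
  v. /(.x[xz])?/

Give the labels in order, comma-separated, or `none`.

i → no match
ii → no match
iii → no match
iv → match
v → no match

iv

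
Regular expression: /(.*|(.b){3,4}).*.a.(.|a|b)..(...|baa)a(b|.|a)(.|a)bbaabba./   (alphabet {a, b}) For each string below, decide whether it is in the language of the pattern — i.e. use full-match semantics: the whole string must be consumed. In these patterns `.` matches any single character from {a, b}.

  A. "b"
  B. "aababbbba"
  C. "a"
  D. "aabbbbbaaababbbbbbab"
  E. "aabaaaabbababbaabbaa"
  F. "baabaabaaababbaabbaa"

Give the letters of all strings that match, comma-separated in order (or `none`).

A → no match
B → no match
C → no match
D → no match
E → match
F → match

E, F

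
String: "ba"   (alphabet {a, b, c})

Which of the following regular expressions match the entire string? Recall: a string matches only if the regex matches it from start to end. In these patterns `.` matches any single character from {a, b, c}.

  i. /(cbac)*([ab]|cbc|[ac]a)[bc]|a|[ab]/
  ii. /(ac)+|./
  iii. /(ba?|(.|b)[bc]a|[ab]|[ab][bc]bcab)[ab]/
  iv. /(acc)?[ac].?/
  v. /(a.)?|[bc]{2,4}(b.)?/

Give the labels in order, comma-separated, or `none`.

i → no match
ii → no match
iii → match
iv → no match
v → no match

iii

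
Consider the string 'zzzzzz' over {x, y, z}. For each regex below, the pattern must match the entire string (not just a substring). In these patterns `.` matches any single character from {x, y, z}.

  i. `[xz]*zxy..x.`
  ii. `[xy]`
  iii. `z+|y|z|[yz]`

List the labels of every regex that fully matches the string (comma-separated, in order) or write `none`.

iii

i → no match
ii → no match
iii → match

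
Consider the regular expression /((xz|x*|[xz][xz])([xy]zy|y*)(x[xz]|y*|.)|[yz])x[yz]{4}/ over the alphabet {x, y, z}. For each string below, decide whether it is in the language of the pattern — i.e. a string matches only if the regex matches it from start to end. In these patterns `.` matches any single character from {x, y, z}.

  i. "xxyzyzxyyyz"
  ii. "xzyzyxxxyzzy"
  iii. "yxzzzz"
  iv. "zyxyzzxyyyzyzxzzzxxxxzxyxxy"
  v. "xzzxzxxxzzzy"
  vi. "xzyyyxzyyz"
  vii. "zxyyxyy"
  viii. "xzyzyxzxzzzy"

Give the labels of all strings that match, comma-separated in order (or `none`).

i, ii, iii, vi, viii

i → match
ii → match
iii → match
iv → no match
v → no match
vi → match
vii → no match
viii → match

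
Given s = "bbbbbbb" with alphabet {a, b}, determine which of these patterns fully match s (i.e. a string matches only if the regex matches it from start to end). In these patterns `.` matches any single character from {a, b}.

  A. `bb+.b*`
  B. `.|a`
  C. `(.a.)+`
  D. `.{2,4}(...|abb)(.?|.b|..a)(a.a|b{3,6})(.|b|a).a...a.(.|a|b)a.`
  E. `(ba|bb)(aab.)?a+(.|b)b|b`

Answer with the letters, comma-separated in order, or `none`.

A

A → match
B → no match
C → no match
D → no match
E → no match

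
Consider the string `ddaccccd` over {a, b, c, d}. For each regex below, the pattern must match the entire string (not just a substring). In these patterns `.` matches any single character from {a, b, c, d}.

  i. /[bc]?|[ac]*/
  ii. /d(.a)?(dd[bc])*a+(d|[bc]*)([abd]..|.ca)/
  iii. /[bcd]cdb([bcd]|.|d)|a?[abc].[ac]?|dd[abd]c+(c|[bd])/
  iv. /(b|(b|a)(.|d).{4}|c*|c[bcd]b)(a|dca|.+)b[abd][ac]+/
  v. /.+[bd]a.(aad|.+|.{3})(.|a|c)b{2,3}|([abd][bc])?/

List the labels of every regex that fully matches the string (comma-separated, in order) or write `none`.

i → no match
ii → no match
iii → match
iv → no match
v → no match

iii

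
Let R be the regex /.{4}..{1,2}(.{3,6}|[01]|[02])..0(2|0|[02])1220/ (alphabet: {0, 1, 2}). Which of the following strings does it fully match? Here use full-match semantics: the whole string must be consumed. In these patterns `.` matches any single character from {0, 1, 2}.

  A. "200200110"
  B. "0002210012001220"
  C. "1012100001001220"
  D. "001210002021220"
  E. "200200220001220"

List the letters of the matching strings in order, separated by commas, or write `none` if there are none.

A → no match — must end with "1220"
B → match
C → match
D → match
E → match

B, C, D, E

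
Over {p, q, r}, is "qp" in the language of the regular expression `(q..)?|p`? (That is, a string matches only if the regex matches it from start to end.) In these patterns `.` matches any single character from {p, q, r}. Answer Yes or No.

No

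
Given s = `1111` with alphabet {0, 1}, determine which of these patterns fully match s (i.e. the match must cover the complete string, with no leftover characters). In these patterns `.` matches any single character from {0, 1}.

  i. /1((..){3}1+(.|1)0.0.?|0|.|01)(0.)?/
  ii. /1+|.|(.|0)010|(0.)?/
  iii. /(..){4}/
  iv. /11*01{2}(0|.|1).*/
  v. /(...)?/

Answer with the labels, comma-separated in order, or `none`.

ii

i → no match
ii → match
iii → no match
iv → no match
v → no match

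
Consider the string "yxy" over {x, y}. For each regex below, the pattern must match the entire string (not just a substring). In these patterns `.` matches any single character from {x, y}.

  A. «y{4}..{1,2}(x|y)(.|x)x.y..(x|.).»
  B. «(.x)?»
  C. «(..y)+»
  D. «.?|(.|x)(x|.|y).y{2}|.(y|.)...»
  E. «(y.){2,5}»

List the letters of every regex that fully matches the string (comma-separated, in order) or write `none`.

C

A → no match
B → no match
C → match
D → no match
E → no match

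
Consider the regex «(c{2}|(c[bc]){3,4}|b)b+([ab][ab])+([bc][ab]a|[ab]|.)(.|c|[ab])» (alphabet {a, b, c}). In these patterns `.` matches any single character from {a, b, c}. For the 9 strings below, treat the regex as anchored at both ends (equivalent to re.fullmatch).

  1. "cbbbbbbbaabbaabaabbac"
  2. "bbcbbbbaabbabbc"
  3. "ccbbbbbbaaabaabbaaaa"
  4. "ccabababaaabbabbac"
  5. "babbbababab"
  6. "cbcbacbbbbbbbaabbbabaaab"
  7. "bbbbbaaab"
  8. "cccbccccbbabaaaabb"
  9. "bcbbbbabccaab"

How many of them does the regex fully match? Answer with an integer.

1 → no match
2 → no match
3 → match
4 → no match
5 → no match
6 → no match
7 → match
8 → match
9 → no match
Total matched: 3

3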